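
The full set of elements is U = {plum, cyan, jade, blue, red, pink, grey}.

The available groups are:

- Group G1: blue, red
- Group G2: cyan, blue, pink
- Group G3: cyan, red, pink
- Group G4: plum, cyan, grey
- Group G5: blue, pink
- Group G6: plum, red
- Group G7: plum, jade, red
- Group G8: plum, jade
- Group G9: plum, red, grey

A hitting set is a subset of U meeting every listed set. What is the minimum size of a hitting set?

3

The 3 elements {plum, blue, red} hit every group.
No choice of 2 elements meets every group, so 3 is the minimum.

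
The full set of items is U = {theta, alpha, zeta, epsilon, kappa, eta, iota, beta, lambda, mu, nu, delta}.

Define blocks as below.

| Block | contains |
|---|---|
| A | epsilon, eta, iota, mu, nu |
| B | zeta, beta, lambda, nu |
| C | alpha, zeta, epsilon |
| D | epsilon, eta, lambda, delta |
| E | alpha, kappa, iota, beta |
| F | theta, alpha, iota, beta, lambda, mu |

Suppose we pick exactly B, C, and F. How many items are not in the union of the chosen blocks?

Union of B, C, F = {theta, alpha, zeta, epsilon, iota, beta, lambda, mu, nu}.
Not covered: kappa, eta, delta — 3 items.

3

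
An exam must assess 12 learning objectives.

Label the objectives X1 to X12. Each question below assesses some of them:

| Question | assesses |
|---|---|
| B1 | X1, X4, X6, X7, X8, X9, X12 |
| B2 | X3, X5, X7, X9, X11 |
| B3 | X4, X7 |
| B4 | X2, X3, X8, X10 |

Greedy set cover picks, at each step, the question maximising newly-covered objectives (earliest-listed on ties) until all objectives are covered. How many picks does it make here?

Greedy: pick B1 (covers 7 new) → pick B2 (covers 3 new) → pick B4 (covers 2 new). Total picks: 3.

3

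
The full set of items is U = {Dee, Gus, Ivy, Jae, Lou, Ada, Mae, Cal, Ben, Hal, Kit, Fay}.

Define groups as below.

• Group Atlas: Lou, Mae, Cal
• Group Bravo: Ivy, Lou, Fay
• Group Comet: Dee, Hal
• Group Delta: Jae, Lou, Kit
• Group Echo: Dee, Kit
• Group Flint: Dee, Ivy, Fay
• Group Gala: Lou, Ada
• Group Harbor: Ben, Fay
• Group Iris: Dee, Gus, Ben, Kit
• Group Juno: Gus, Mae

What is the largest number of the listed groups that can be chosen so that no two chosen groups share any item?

Comet, Gala, Harbor, Juno are pairwise disjoint (Comet={Dee,Hal}; Gala={Lou,Ada}; Harbor={Ben,Fay}; Juno={Gus,Mae}).
Every remaining group overlaps one of these, and no 5 of the listed groups are pairwise disjoint, so 4 is the maximum.

4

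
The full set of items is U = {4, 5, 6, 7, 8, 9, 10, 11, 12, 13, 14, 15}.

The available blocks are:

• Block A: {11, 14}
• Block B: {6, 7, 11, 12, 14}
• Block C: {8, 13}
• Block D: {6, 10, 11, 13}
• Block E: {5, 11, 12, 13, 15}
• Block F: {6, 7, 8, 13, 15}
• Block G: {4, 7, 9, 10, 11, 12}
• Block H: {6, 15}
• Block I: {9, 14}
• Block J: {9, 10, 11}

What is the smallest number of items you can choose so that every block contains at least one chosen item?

The 4 items {11, 13, 14, 15} hit every block.
No choice of 3 items meets every block, so 4 is the minimum.

4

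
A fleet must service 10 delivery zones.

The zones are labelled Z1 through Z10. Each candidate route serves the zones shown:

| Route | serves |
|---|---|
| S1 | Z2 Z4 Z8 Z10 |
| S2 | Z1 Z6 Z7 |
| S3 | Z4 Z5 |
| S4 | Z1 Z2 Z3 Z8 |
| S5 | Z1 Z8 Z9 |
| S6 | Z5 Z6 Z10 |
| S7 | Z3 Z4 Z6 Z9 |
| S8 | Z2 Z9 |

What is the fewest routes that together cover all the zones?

Take {S1, S2, S6, S7}. Their union is {Z1, Z2, Z3, Z4, Z5, Z6, Z7, Z8, Z9, Z10}, which is all 10 zones.
No 3 of the 8 routes cover everything (all 56 combinations miss at least one zone), so 4 is optimal.

4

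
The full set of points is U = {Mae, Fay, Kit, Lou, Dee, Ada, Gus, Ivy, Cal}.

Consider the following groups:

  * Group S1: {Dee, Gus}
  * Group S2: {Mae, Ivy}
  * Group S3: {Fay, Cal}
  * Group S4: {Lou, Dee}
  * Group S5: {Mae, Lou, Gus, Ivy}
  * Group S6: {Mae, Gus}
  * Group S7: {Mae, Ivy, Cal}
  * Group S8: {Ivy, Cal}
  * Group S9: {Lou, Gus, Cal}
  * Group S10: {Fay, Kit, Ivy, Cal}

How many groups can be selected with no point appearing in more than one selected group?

S4, S6, S8 are pairwise disjoint (S4={Lou,Dee}; S6={Mae,Gus}; S8={Ivy,Cal}).
Every remaining group overlaps one of these, and no 4 of the listed groups are pairwise disjoint, so 3 is the maximum.

3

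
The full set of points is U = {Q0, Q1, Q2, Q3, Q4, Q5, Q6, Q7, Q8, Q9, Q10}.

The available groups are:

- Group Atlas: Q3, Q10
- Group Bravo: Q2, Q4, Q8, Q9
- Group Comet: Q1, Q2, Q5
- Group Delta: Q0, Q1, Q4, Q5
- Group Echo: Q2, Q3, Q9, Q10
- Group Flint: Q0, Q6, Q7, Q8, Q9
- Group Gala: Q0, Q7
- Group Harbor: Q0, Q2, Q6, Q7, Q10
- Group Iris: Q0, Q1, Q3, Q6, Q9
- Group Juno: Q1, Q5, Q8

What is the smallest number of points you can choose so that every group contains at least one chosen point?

4

H = {Q1, Q2, Q3, Q7} meets every group (each contains at least one member of H), and |H| = 4.
No choice of 3 points meets every group, so 4 is the minimum.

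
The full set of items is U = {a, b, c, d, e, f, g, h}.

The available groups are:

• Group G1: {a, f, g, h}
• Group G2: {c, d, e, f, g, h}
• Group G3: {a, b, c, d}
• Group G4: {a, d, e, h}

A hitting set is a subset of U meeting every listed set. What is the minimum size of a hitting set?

2

Take T = {a, f}. Each listed group contains at least one of these, so T is a hitting set of size 2.
No single item lies in every group, so at least 2 are needed and 2 is optimal.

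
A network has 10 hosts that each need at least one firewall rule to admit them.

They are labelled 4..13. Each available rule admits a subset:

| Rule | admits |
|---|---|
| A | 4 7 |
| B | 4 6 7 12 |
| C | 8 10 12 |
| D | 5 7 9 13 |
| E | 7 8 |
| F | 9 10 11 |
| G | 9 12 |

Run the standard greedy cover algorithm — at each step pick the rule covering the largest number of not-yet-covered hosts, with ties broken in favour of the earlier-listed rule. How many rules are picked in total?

4

Greedy: pick B (covers 4 new) → pick D (covers 3 new) → pick C (covers 2 new) → pick F (covers 1 new). Total picks: 4.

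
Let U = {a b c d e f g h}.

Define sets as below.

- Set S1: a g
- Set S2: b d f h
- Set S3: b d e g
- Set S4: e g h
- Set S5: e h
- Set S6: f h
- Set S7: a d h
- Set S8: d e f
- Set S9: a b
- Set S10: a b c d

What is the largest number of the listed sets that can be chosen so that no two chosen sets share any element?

2

S5, S9 are pairwise disjoint (S5={e,h}; S9={a,b}).
Every remaining set overlaps one of these, and no 3 of the listed sets are pairwise disjoint, so 2 is the maximum.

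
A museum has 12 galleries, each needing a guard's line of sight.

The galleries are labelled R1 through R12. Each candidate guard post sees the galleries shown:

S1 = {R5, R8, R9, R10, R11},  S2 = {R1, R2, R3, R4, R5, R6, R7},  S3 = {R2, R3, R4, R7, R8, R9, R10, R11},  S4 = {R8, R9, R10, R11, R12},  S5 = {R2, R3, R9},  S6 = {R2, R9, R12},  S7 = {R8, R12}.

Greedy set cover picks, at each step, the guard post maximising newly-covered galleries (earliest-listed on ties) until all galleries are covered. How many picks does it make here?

Greedy: pick S3 (covers 8 new) → pick S2 (covers 3 new) → pick S4 (covers 1 new). Total picks: 3.
(The true minimum cover uses only 2 guard posts, so greedy is not optimal here.)

3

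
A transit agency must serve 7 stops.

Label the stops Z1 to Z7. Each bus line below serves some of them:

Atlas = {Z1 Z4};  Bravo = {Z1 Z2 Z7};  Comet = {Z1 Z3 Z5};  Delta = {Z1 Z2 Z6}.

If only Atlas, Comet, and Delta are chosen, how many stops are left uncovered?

1

Union of Atlas, Comet, Delta = {Z1, Z2, Z3, Z4, Z5, Z6}.
Not covered: Z7 — 1 stop.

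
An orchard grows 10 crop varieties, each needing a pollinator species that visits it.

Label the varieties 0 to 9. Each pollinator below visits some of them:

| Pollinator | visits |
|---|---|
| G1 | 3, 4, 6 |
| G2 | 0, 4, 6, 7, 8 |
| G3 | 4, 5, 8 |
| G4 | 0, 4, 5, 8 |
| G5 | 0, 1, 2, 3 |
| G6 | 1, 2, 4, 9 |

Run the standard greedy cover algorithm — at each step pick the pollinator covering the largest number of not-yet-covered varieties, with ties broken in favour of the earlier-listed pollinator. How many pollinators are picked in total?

Greedy: pick G2 (covers 5 new) → pick G5 (covers 3 new) → pick G3 (covers 1 new) → pick G6 (covers 1 new). Total picks: 4.

4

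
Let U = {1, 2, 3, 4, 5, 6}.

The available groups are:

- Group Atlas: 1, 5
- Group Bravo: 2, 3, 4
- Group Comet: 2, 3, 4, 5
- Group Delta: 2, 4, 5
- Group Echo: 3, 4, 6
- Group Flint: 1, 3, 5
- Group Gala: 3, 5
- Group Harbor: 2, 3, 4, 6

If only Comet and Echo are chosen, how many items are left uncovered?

1

Union of Comet, Echo = {2, 3, 4, 5, 6}.
Not covered: 1 — 1 item.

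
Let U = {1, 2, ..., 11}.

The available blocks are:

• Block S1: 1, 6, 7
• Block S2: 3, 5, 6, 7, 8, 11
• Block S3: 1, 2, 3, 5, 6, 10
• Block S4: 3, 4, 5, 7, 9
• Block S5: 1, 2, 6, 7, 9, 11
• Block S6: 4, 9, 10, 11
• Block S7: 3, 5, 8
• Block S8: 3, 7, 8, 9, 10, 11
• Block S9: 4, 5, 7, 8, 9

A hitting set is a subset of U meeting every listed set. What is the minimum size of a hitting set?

The 3 points {3, 4, 7} hit every block.
The blocks S1, S6, S7 are pairwise disjoint, so any hitting set needs a separate point for each — at least 3. Hence 3 is optimal.

3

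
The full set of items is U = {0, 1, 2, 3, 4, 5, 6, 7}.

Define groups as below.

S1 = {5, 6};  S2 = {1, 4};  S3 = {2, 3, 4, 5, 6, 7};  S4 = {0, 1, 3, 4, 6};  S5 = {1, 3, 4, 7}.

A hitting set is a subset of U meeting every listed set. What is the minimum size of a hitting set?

2

The 2 items {4, 6} hit every group.
The groups S1, S2 are pairwise disjoint, so any hitting set needs a separate item for each — at least 2. Hence 2 is optimal.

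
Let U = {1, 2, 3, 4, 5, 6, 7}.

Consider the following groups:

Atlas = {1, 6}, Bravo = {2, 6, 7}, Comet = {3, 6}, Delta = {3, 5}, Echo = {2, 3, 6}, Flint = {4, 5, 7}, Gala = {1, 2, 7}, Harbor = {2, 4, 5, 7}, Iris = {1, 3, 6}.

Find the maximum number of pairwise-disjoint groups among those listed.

Flint, Iris are pairwise disjoint (Flint={4,5,7}; Iris={1,3,6}).
Every remaining group overlaps one of these, and no 3 of the listed groups are pairwise disjoint, so 2 is the maximum.

2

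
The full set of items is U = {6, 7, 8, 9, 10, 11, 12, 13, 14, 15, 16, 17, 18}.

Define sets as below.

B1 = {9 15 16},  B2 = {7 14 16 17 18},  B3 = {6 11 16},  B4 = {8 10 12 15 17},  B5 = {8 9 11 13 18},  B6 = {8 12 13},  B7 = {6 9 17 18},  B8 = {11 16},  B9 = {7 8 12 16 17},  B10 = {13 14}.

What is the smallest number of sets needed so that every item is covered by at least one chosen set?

4

B2, B3, B4, and B5 cover everything between them: the union {6, 7, 8, 9, 10, 11, 12, 13, 14, 15, 16, 17, 18} is all of U.
No 3 of the 10 sets cover everything (all 120 combinations miss at least one item), so 4 is optimal.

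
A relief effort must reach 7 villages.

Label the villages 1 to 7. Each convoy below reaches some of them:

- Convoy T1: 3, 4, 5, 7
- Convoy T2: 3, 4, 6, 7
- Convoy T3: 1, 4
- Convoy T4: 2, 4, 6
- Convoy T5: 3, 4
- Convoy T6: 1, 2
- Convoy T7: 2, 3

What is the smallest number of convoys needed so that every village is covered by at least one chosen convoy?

Take {T1, T3, T4}. Their union is {1, 2, 3, 4, 5, 6, 7}, which is all 7 villages.
Only T1 contains 5, so T1 is forced; the remaining 3 villages need at least 2 more convoys (each remaining convoy adds at most 2) — so at least 3 convoys are needed, and 3 is optimal.

3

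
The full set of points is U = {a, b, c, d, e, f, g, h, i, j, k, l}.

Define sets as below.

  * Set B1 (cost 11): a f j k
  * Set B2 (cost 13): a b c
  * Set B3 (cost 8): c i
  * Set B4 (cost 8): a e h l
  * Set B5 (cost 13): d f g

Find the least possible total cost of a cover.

B1, B2, B3, B4, B5 together cover every point (B1 ∪ B2 ∪ B3 ∪ B4 ∪ B5 = {a, b, c, d, e, f, g, h, i, j, k, l}); total cost 11 + 13 + 8 + 8 + 13 = 53.
No covering selection has total cost below 53.

53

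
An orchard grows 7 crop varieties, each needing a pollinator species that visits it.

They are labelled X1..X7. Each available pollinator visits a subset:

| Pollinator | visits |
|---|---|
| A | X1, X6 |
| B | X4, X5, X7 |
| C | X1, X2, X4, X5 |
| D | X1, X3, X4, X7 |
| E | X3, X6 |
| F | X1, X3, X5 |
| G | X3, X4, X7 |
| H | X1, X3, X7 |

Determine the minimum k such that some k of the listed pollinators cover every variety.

3

A and C and G together: A ∪ C ∪ G = {X1, X2, X3, X4, X5, X6, X7} — every variety is covered.
Only C contains X2, so C is forced; the remaining 3 varieties need at least 2 more pollinators (each remaining pollinator adds at most 2) — so at least 3 pollinators are needed, and 3 is optimal.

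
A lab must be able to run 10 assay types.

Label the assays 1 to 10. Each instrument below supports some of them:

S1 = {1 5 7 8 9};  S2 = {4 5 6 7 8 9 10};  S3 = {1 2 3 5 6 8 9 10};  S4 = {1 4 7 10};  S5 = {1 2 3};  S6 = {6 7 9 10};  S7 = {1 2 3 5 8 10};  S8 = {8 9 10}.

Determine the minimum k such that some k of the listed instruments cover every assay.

Take {S2, S7}. Their union is {1, 2, 3, 4, 5, 6, 7, 8, 9, 10}, which is all 10 assays.
No single instrument has all 10 assays (the largest, S3, has 8), so 2 is optimal.

2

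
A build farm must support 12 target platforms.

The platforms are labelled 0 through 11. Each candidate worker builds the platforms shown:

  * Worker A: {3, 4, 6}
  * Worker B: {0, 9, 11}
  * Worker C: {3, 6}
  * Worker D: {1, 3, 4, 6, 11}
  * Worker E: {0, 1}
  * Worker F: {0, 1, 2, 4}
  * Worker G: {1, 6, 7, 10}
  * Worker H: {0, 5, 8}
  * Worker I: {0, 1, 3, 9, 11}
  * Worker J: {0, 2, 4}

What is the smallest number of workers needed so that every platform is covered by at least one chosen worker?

Take {F, G, H, I}. Their union is {0, 1, 2, 3, 4, 5, 6, 7, 8, 9, 10, 11}, which is all 12 platforms.
No 3 of the 10 workers cover everything (all 120 combinations miss at least one platform), so 4 is optimal.

4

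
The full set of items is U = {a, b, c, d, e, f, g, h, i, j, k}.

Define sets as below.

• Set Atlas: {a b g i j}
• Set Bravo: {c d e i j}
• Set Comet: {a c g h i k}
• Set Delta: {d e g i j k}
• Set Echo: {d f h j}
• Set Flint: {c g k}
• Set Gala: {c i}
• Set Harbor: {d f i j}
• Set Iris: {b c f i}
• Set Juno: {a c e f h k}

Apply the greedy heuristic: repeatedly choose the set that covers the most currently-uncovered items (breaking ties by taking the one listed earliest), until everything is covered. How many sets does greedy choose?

Greedy: pick Comet (covers 6 new) → pick Bravo (covers 3 new) → pick Iris (covers 2 new). Total picks: 3.

3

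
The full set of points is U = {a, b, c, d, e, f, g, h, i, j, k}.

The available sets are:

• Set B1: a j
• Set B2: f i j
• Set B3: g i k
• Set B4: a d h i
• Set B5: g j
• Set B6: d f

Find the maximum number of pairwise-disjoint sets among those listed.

B1, B3, B6 are pairwise disjoint (B1={a,j}; B3={g,i,k}; B6={d,f}).
Every remaining set overlaps one of these, and no 4 of the listed sets are pairwise disjoint, so 3 is the maximum.

3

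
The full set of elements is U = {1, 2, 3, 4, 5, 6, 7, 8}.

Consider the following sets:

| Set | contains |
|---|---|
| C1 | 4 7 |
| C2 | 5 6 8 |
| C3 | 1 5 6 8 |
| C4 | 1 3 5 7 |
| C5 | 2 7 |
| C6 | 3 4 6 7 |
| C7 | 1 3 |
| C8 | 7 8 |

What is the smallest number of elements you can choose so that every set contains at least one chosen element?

Take H = {1, 5, 7}. Each listed set contains at least one of these, so H is a hitting set of size 3.
The sets C1, C2, C7 are pairwise disjoint, so any hitting set needs a separate element for each — at least 3. Hence 3 is optimal.

3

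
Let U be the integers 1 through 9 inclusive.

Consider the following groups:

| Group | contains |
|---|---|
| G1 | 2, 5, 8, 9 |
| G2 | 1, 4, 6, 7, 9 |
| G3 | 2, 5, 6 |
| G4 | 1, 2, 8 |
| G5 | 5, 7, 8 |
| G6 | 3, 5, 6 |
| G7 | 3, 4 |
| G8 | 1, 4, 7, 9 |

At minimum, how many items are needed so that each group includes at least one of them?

The 3 items {4, 6, 8} hit every group.
No choice of 2 items meets every group, so 3 is the minimum.

3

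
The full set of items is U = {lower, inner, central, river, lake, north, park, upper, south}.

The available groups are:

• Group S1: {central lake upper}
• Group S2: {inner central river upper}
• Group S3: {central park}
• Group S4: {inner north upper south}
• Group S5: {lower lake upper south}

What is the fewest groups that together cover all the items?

4

S2, S3, S4, and S5 cover everything between them: the union {lower, inner, central, river, lake, north, park, upper, south} is all of U.
Only S4 contains north, so S4 is forced; the remaining 5 items need at least 3 more groups (each remaining group adds at most 2) — so at least 4 groups are needed, and 4 is optimal.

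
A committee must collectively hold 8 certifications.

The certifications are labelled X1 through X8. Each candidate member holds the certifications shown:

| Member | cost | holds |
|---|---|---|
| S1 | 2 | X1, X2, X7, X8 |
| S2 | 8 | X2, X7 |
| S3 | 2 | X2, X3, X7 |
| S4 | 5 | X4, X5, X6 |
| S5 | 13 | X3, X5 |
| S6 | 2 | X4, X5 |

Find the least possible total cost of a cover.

9

S1, S3, S4 together cover every certification (S1 ∪ S3 ∪ S4 = {X1, X2, X3, X4, X5, X6, X7, X8}); total cost 2 + 2 + 5 = 9.
The greedy pick S1, S6, S3, S4 costs 11; no covering selection beats 9.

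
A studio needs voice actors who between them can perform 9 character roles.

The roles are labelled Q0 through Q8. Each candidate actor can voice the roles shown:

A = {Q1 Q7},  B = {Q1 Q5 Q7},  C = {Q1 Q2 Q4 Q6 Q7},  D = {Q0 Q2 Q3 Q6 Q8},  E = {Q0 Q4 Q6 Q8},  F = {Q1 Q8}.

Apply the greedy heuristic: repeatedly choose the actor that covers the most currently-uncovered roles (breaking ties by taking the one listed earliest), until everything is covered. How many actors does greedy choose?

3

Greedy: pick C (covers 5 new) → pick D (covers 3 new) → pick B (covers 1 new). Total picks: 3.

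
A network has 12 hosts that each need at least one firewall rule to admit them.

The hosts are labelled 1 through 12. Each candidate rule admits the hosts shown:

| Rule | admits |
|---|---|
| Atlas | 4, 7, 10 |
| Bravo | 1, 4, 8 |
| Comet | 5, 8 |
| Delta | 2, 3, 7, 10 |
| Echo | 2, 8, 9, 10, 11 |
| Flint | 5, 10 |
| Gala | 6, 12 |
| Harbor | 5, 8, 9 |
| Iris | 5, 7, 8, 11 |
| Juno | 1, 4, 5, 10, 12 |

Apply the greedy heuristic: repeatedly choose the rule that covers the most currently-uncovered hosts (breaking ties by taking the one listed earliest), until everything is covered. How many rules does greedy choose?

4

Greedy: pick Echo (covers 5 new) → pick Juno (covers 4 new) → pick Delta (covers 2 new) → pick Gala (covers 1 new). Total picks: 4.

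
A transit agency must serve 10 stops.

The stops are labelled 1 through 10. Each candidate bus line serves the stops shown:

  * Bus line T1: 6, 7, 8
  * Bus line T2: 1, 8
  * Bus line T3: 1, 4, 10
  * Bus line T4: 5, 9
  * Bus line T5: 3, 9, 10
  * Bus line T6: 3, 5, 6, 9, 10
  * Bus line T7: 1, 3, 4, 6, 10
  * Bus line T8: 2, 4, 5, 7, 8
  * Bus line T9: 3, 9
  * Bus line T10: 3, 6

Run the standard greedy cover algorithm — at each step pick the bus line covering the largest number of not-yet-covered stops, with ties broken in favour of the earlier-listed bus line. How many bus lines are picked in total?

3

Greedy: pick T6 (covers 5 new) → pick T8 (covers 4 new) → pick T2 (covers 1 new). Total picks: 3.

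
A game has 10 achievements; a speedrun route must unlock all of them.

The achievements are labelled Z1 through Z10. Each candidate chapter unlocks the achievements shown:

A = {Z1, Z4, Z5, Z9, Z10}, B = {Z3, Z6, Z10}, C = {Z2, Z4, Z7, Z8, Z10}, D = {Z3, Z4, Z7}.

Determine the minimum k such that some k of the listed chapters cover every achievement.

3

A and B and C together: A ∪ B ∪ C = {Z1, Z2, Z3, Z4, Z5, Z6, Z7, Z8, Z9, Z10} — every achievement is covered.
Only A contains Z1, so A is forced; the remaining 5 achievements need at least 2 more chapters (each remaining chapter adds at most 3) — so at least 3 chapters are needed, and 3 is optimal.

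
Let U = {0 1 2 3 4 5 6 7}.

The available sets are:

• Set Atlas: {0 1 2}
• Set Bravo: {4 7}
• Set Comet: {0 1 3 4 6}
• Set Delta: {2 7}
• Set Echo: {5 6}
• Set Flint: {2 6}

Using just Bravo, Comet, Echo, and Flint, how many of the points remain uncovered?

Union of Bravo, Comet, Echo, Flint = {0, 1, 2, 3, 4, 5, 6, 7} — that's every point, so 0 are uncovered.

0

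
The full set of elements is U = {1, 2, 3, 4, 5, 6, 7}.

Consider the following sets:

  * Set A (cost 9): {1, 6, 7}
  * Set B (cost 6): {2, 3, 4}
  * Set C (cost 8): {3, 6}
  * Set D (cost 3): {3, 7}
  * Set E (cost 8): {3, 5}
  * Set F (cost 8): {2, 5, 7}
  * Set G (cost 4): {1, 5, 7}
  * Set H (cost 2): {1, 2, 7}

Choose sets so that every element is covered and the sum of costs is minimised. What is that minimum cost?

B, C, G together cover every element (B ∪ C ∪ G = {1, 2, 3, 4, 5, 6, 7}); total cost 6 + 8 + 4 = 18.
The greedy pick H, B, G, C costs 20; no covering selection beats 18.

18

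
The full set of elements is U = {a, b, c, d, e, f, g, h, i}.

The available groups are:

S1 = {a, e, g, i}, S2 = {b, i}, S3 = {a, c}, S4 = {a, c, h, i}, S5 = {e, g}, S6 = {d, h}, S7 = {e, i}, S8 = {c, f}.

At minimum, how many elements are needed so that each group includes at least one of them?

4

Take T = {b, c, d, e}. Each listed group contains at least one of these, so T is a hitting set of size 4.
The groups S2, S5, S6, S8 are pairwise disjoint, so any hitting set needs a separate element for each — at least 4. Hence 4 is optimal.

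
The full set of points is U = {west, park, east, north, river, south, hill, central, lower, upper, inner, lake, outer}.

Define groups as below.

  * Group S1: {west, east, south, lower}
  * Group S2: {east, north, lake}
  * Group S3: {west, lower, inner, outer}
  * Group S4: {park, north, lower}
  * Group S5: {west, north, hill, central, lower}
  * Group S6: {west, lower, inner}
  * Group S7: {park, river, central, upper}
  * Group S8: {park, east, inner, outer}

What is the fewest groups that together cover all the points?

5

S1 and S2 and S5 and S7 and S8 together: S1 ∪ S2 ∪ S5 ∪ S7 ∪ S8 = {west, park, east, north, river, south, hill, central, lower, upper, inner, lake, outer} — every point is covered.
No 4 of the 8 groups cover everything (all 70 combinations miss at least one point), so 5 is optimal.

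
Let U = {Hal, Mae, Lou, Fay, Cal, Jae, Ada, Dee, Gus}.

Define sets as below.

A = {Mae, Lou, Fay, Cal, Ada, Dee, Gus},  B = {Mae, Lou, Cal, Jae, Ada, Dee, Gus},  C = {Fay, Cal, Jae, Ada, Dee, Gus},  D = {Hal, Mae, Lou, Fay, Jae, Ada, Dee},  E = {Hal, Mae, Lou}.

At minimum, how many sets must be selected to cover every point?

2

Take {B, D}. Their union is {Hal, Mae, Lou, Fay, Cal, Jae, Ada, Dee, Gus}, which is all 9 points.
No single set has all 9 points (the largest, A, has 7), so 2 is optimal.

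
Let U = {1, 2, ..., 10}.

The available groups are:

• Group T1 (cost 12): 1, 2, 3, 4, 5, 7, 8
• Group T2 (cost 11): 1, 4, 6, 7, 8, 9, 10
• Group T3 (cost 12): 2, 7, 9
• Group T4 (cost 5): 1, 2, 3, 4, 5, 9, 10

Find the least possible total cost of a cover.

16

T2, T4 together cover every item (T2 ∪ T4 = {1, 2, 3, 4, 5, 6, 7, 8, 9, 10}); total cost 11 + 5 = 16.
No covering selection has total cost below 16.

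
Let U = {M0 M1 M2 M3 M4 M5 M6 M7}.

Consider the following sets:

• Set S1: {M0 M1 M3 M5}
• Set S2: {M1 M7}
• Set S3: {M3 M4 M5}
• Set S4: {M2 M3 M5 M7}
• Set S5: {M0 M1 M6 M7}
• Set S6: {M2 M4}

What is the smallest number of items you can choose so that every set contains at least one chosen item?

3

H = {M1, M4, M5} meets every set (each contains at least one member of H), and |H| = 3.
No choice of 2 items meets every set, so 3 is the minimum.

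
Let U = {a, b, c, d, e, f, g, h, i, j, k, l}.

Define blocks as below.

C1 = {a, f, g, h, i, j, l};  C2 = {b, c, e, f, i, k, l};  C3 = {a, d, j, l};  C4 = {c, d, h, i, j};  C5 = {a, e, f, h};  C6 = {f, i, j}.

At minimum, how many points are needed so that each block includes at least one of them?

2

Take T = {f, j}. Each listed block contains at least one of these, so T is a hitting set of size 2.
No single point lies in every block, so at least 2 are needed and 2 is optimal.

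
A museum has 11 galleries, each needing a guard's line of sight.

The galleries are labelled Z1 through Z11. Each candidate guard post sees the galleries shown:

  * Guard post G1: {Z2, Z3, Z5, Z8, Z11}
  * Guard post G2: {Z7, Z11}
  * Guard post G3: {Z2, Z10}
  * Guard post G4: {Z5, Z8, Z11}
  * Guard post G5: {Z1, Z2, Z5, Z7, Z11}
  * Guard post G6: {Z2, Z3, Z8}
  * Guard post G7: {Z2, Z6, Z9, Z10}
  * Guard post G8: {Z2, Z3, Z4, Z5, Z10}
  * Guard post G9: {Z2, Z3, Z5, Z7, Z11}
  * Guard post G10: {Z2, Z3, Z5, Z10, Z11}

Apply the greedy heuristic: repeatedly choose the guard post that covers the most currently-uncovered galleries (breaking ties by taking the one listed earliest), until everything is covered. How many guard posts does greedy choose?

4

Greedy: pick G1 (covers 5 new) → pick G7 (covers 3 new) → pick G5 (covers 2 new) → pick G8 (covers 1 new). Total picks: 4.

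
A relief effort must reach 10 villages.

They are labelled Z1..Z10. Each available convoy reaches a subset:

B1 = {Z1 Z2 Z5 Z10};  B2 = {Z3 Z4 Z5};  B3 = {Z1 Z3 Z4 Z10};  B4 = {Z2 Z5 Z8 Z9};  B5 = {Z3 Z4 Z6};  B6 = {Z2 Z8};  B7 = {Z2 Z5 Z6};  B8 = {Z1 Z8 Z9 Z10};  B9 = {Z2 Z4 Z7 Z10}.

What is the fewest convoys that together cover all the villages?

B2 and B7 and B8 and B9 together: B2 ∪ B7 ∪ B8 ∪ B9 = {Z1, Z2, Z3, Z4, Z5, Z6, Z7, Z8, Z9, Z10} — every village is covered.
No 3 of the 9 convoys cover everything (all 84 combinations miss at least one village), so 4 is optimal.

4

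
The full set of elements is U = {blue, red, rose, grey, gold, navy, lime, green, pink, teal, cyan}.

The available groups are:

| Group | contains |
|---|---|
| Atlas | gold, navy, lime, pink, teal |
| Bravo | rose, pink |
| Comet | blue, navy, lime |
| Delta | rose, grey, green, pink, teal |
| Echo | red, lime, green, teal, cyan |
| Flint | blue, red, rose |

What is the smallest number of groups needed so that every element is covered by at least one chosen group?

Atlas and Delta and Echo and Flint together: Atlas ∪ Delta ∪ Echo ∪ Flint = {blue, red, rose, grey, gold, navy, lime, green, pink, teal, cyan} — every element is covered.
No 3 of the 6 groups cover everything (all 20 combinations miss at least one element), so 4 is optimal.

4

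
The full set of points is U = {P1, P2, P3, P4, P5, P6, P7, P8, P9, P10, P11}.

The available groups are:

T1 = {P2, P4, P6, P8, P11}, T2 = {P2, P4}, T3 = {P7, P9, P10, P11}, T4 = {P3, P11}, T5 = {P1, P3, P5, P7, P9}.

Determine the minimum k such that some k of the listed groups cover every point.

3

T1 and T3 and T5 together: T1 ∪ T3 ∪ T5 = {P1, P2, P3, P4, P5, P6, P7, P8, P9, P10, P11} — every point is covered.
Each group has at most 5 points, and 2·5 = 10 < 11 — so at least 3 groups are needed, and 3 is optimal.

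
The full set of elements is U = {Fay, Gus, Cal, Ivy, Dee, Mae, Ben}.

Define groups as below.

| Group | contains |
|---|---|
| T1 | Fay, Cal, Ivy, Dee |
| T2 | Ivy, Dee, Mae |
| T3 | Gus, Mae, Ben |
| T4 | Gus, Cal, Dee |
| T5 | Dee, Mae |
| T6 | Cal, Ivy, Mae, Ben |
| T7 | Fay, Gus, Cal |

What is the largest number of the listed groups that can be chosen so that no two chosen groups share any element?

2

T2, T7 are pairwise disjoint (T2={Ivy,Dee,Mae}; T7={Fay,Gus,Cal}).
Every remaining group overlaps one of these, and no 3 of the listed groups are pairwise disjoint, so 2 is the maximum.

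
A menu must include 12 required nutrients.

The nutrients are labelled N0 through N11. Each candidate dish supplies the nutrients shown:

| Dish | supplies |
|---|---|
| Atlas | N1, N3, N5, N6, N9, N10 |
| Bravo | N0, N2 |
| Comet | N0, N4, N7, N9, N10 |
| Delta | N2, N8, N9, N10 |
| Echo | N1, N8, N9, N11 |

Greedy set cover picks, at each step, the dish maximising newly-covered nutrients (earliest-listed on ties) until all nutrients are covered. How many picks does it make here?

4

Greedy: pick Atlas (covers 6 new) → pick Comet (covers 3 new) → pick Delta (covers 2 new) → pick Echo (covers 1 new). Total picks: 4.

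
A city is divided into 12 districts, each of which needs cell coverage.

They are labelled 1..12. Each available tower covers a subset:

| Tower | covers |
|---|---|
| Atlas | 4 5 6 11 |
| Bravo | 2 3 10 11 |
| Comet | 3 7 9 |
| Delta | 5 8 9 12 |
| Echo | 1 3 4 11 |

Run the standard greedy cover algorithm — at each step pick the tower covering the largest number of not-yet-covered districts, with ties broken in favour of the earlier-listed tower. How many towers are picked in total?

Greedy: pick Atlas (covers 4 new) → pick Bravo (covers 3 new) → pick Delta (covers 3 new) → pick Comet (covers 1 new) → pick Echo (covers 1 new). Total picks: 5.

5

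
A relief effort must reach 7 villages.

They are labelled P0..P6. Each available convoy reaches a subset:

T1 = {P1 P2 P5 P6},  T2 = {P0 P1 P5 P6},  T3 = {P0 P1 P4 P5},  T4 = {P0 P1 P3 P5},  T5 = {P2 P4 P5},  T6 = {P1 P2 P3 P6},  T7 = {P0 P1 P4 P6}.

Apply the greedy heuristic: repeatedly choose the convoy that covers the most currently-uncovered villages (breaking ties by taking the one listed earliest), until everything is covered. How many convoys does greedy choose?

Greedy: pick T1 (covers 4 new) → pick T3 (covers 2 new) → pick T4 (covers 1 new). Total picks: 3.
(The true minimum cover uses only 2 convoys, so greedy is not optimal here.)

3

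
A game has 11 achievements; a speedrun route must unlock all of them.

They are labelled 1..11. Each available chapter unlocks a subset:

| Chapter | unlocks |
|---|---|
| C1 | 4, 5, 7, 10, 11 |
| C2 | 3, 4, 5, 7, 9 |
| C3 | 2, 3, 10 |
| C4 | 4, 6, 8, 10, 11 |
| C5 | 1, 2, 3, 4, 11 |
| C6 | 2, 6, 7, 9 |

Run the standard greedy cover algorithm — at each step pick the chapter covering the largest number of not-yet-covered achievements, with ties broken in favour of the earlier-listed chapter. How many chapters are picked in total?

Greedy: pick C1 (covers 5 new) → pick C5 (covers 3 new) → pick C4 (covers 2 new) → pick C2 (covers 1 new). Total picks: 4.
(The true minimum cover uses only 3 chapters, so greedy is not optimal here.)

4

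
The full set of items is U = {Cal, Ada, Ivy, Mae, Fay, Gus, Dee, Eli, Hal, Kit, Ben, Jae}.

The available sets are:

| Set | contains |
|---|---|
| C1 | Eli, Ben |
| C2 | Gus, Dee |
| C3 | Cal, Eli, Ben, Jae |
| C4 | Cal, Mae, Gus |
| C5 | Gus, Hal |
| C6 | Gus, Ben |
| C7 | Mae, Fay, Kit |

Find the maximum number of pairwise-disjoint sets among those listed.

3

C1, C5, C7 are pairwise disjoint (C1={Eli,Ben}; C5={Gus,Hal}; C7={Mae,Fay,Kit}).
Every remaining set overlaps one of these, and no 4 of the listed sets are pairwise disjoint, so 3 is the maximum.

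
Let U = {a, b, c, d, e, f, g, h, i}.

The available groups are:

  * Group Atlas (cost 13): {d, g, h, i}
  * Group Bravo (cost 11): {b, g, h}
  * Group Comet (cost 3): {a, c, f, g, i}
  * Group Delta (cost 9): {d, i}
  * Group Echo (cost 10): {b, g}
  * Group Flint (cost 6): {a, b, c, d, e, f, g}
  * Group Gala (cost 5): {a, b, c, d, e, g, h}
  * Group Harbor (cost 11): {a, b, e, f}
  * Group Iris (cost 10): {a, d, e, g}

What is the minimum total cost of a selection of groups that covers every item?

Comet, Gala together cover every item (Comet ∪ Gala = {a, b, c, d, e, f, g, h, i}); total cost 3 + 5 = 8.
No covering selection has total cost below 8.

8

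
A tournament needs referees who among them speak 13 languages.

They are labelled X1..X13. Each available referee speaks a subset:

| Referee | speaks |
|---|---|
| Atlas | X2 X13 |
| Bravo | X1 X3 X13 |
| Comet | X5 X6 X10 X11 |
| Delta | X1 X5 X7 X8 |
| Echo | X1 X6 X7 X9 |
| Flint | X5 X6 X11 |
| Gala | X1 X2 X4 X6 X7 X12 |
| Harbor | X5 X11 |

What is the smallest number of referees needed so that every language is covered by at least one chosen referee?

5

Bravo and Comet and Delta and Echo and Gala together: Bravo ∪ Comet ∪ Delta ∪ Echo ∪ Gala = {X1, X2, X3, X4, X5, X6, X7, X8, X9, X10, X11, X12, X13} — every language is covered.
No 4 of the 8 referees cover everything (all 70 combinations miss at least one language), so 5 is optimal.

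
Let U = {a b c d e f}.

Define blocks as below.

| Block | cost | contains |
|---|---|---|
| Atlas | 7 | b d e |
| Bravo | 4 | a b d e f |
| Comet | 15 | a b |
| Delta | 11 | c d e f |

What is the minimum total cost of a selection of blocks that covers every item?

15

Bravo, Delta together cover every item (Bravo ∪ Delta = {a, b, c, d, e, f}); total cost 4 + 11 = 15.
No covering selection has total cost below 15.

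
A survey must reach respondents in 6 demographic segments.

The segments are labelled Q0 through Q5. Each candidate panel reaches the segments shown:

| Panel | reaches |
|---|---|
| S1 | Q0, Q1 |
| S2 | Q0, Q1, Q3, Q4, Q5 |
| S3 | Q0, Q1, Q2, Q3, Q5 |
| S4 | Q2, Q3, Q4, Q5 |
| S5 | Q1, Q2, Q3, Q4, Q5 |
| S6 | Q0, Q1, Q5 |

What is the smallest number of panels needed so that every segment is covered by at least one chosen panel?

Take {S1, S4}. Their union is {Q0, Q1, Q2, Q3, Q4, Q5}, which is all 6 segments.
No single panel has all 6 segments (the largest, S2, has 5), so 2 is optimal.

2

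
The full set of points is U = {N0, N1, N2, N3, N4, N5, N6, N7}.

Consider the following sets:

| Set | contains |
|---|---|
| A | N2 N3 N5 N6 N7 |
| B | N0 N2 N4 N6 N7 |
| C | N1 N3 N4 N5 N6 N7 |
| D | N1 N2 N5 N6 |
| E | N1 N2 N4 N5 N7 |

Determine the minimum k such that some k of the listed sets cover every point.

B and C cover everything between them: the union {N0, N1, N2, N3, N4, N5, N6, N7} is all of U.
No single set has all 8 points (the largest, C, has 6), so 2 is optimal.

2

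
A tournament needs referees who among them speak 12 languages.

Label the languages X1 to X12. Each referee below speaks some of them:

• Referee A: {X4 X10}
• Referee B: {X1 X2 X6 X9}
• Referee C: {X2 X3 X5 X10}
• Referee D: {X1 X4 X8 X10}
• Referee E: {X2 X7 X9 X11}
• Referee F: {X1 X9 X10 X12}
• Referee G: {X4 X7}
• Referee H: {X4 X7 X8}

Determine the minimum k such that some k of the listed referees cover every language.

5

B and C and D and E and F together: B ∪ C ∪ D ∪ E ∪ F = {X1, X2, X3, X4, X5, X6, X7, X8, X9, X10, X11, X12} — every language is covered.
No 4 of the 8 referees cover everything (all 70 combinations miss at least one language), so 5 is optimal.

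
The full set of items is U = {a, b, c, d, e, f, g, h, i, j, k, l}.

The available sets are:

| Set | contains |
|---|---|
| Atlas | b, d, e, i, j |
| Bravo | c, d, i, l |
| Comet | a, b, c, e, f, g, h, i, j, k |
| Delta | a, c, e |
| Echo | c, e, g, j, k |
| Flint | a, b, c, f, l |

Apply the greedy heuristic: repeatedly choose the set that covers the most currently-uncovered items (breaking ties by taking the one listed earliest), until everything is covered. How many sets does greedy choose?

Greedy: pick Comet (covers 10 new) → pick Bravo (covers 2 new). Total picks: 2.

2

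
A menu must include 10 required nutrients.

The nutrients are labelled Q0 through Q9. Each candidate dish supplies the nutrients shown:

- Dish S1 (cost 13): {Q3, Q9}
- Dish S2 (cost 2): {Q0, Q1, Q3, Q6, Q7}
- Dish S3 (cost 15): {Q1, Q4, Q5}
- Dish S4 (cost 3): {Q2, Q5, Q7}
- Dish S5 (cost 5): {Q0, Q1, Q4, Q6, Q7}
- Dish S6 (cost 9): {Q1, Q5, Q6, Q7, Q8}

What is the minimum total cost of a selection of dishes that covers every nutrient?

S1, S4, S5, S6 together cover every nutrient (S1 ∪ S4 ∪ S5 ∪ S6 = {Q0, Q1, Q2, Q3, Q4, Q5, Q6, Q7, Q8, Q9}); total cost 13 + 3 + 5 + 9 = 30.
The greedy pick S2, S4, S5, S6, S1 costs 32; no covering selection beats 30.

30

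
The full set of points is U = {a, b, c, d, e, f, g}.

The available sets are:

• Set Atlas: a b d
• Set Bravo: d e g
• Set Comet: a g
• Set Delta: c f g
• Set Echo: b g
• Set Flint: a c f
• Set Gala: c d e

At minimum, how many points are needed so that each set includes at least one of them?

The 3 points {b, c, g} hit every set.
No choice of 2 points meets every set, so 3 is the minimum.

3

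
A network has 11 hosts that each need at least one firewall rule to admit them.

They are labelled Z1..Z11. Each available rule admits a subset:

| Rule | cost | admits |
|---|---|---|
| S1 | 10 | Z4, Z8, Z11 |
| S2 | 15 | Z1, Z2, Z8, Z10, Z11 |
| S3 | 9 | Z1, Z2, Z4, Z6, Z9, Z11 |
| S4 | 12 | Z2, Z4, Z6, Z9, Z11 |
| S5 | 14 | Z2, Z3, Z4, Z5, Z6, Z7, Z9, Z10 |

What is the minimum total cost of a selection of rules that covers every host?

S2, S5 together cover every host (S2 ∪ S5 = {Z1, Z2, Z3, Z4, Z5, Z6, Z7, Z8, Z9, Z10, Z11}); total cost 15 + 14 = 29.
The greedy pick S3, S5, S1 costs 33; no covering selection beats 29.

29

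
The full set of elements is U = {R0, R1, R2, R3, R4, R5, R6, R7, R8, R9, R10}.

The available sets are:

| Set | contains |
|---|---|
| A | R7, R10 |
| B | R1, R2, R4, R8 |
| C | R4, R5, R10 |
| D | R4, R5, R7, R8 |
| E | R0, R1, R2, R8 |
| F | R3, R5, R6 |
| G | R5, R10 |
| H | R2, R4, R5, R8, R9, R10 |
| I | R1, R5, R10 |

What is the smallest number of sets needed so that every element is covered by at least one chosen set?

4

A, E, F, and H cover everything between them: the union {R0, R1, R2, R3, R4, R5, R6, R7, R8, R9, R10} is all of U.
Only H contains R9, so H is forced; the remaining 5 elements need at least 3 more sets (each remaining set adds at most 2) — so at least 4 sets are needed, and 4 is optimal.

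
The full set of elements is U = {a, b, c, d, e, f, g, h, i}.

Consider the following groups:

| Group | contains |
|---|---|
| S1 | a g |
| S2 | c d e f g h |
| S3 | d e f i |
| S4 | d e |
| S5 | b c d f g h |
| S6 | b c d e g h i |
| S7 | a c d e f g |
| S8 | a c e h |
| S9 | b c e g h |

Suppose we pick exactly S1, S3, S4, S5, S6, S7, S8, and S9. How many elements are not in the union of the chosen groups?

Union of S1, S3, S4, S5, S6, S7, S8, S9 = {a, b, c, d, e, f, g, h, i} — that's every element, so 0 are uncovered.

0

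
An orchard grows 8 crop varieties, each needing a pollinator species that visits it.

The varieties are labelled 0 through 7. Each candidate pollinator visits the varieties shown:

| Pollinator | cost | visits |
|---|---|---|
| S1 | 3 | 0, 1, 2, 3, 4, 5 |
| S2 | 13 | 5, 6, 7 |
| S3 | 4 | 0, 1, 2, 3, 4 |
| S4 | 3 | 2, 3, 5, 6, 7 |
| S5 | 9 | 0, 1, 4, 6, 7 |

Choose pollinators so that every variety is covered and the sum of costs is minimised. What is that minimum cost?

6

S1, S4 together cover every variety (S1 ∪ S4 = {0, 1, 2, 3, 4, 5, 6, 7}); total cost 3 + 3 = 6.
No covering selection has total cost below 6.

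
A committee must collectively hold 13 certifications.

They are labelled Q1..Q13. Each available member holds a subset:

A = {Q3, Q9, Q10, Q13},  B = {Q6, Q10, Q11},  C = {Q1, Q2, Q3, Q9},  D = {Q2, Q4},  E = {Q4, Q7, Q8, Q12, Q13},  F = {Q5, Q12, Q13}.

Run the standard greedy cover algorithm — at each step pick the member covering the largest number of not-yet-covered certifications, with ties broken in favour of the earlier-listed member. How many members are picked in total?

4

Greedy: pick E (covers 5 new) → pick C (covers 4 new) → pick B (covers 3 new) → pick F (covers 1 new). Total picks: 4.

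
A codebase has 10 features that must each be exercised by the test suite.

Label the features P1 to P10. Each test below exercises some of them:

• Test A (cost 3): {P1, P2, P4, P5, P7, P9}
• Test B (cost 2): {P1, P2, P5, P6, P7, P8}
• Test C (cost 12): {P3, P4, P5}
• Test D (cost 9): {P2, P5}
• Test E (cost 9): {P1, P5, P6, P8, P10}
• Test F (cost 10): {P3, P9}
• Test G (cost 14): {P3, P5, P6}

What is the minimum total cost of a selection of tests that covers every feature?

22

A, E, F together cover every feature (A ∪ E ∪ F = {P1, P2, P3, P4, P5, P6, P7, P8, P9, P10}); total cost 3 + 9 + 10 = 22.
The greedy pick B, A, E, F costs 24; no covering selection beats 22.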